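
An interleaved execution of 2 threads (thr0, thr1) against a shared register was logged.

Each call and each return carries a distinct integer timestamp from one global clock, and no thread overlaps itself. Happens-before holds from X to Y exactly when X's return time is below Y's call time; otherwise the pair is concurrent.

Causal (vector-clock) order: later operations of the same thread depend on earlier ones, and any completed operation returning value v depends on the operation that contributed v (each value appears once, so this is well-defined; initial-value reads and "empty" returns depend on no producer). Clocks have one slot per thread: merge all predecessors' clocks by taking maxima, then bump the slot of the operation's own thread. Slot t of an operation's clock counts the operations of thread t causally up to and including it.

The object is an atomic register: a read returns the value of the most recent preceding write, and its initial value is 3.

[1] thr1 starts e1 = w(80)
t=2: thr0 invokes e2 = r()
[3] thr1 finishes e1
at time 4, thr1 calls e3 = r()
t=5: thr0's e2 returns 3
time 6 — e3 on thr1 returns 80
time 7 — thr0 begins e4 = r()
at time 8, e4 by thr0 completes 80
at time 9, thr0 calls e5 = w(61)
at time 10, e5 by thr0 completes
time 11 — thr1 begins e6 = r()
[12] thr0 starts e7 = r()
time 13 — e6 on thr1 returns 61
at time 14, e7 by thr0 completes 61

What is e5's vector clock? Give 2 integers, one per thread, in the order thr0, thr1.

(3, 1)

e1 (invocation 1): nothing precedes it; thr1's component alone gives (0, 1)
e2 (invocation 2): nothing precedes it; thr0's component alone gives (1, 0)
merge at e3 (invoked 4): VC(e1)=(0, 1), own-thread bump on thr1 → (0, 2)
merge at e4 (invoked 7): VC(e1)=(0, 1), VC(e2)=(1, 0), own-thread bump on thr0 → (2, 1)
merge at e5 (invoked 9): VC(e4)=(2, 1), own-thread bump on thr0 → (3, 1)
merge at e7 (invoked 12): VC(e5)=(3, 1), own-thread bump on thr0 → (4, 1)
merge at e6 (invoked 11): VC(e3)=(0, 2), VC(e5)=(3, 1), own-thread bump on thr1 → (3, 3)
target: VC(e5) = (3, 1)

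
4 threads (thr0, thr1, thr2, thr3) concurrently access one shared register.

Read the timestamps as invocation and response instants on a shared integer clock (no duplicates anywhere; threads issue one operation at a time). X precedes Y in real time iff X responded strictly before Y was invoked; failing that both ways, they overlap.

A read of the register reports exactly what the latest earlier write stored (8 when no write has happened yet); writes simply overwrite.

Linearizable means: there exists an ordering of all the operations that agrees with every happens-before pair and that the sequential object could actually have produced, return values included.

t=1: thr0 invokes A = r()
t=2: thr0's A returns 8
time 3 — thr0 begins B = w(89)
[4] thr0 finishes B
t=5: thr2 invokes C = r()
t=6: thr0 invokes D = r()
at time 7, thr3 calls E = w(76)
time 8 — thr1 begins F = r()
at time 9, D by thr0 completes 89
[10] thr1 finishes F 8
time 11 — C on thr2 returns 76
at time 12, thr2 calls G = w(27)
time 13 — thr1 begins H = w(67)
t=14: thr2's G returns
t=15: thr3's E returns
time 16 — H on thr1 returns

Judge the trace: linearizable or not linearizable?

not linearizable

the violation lands at event 10, F's response at time 10: events 1..9 linearize, events 1..10 do not
real-time-consistent orders of the 4 completed operations: 2 — all fail the register replay
every completion of the 2 pending operations (C, E) was checked; none linearizes
e.g. A, B, D, F (pending dropped): illegal at step 4, since F r() → 8 cannot apply there
e.g. A, B, F, D (pending dropped): illegal at step 3, since F r() → 8 cannot apply there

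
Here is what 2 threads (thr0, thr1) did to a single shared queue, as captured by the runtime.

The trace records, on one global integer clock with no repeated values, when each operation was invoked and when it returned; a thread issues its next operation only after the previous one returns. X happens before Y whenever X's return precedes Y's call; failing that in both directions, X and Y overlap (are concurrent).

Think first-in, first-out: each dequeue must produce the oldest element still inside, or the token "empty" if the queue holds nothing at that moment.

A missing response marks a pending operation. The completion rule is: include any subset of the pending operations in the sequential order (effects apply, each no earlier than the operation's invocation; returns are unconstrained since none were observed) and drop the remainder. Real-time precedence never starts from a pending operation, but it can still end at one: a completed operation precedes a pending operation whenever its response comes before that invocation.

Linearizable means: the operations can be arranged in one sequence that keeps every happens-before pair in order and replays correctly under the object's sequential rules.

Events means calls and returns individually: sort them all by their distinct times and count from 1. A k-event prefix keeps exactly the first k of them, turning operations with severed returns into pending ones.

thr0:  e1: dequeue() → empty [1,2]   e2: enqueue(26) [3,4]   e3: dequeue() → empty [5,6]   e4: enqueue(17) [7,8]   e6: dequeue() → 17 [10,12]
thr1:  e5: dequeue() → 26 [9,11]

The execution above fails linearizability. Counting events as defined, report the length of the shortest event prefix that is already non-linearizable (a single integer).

a valid linearization of events 1..5 exists, for instance e1, e2:
1. e1 dequeue() → empty, leaving queue <>
2. e2 enqueue(26), leaving queue <26>
include event 6 — e3 responding at 6 — and every candidate order breaks
sample order e1, e2, e3 stalls at step 3 — e3 dequeue() → empty has no legal effect

6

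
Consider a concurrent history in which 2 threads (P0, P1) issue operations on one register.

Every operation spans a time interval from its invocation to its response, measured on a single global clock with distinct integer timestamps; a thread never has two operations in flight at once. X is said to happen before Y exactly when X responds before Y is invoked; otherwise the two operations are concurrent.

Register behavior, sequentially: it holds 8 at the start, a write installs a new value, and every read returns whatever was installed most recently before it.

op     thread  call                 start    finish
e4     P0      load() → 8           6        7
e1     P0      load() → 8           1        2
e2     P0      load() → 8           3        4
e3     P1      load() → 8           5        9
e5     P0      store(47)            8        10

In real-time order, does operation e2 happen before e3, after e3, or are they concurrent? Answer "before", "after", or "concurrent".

before

e2 spans [3,4], e3 spans [5,9]
resp(e2)=4 < inv(e3)=5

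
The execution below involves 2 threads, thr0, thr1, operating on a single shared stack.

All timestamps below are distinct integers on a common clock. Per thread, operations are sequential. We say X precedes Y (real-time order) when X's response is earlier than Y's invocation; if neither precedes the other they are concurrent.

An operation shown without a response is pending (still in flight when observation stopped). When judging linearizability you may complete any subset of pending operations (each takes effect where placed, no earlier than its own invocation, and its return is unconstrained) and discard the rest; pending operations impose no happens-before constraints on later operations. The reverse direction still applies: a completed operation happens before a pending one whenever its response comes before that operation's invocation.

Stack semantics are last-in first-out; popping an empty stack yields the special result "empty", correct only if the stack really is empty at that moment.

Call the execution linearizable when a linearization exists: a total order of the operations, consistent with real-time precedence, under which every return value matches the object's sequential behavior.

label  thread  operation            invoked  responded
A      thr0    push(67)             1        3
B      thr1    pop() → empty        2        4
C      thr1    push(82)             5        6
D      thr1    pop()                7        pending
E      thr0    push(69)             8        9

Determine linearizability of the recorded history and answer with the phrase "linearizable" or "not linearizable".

linearizable

one valid linearization: B, A, C, D, E
after step 1 (B pop() → empty): stack <>
after step 2 (A push(67)): stack <67>
after step 3 (C push(82)): stack <67,82>
after step 4 (D pop() (pending, included)): stack <67>
after step 5 (E push(69)): stack <67,69>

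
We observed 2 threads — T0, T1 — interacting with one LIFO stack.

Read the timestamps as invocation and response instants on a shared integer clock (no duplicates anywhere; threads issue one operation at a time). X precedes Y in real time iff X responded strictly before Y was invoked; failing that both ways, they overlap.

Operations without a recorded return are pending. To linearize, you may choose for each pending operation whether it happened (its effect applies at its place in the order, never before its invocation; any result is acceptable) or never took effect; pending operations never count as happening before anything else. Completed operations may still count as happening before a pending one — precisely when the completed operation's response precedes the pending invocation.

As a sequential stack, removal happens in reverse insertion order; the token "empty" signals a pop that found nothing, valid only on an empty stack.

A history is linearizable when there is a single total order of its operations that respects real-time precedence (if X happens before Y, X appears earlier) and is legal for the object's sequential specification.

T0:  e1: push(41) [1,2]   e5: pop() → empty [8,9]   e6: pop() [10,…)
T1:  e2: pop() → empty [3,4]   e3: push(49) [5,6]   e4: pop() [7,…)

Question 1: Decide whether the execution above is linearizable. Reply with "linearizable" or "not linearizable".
cut after 3 events: linearizable; cut after 4 events (e2 responds, time 4): not linearizable
the completed operations (2 total) allow one real-time order; the LIFO stack replay rejects it
one such order, e1, e2, breaks at step 2 where e2 pop() → empty is illegal

not linearizable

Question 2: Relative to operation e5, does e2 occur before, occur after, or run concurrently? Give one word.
e2 spans [3,4], e5 spans [8,9]
resp(e2)=4 < inv(e5)=8

before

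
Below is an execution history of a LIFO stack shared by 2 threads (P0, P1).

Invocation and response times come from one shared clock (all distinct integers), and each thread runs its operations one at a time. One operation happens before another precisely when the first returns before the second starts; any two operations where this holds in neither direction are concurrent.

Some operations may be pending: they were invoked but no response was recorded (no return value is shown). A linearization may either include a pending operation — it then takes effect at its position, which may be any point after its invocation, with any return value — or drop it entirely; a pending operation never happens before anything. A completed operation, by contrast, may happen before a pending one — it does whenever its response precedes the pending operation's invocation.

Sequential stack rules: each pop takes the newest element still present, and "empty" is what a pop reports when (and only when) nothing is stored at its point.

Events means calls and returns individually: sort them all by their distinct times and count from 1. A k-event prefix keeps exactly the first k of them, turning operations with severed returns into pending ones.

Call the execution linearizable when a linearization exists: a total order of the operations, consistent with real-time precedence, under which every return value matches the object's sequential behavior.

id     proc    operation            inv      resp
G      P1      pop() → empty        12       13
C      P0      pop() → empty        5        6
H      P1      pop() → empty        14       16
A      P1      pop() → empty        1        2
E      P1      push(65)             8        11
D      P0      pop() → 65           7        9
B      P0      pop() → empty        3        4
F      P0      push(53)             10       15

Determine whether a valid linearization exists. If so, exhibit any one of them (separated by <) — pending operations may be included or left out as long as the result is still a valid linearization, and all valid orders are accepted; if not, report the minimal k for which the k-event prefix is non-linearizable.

linearizable — witness: A < B < C < E < D < G < H < F

after step 1 (A pop() → empty): stack <>
after step 2 (B pop() → empty): stack <>
after step 3 (C pop() → empty): stack <>
after step 4 (E push(65)): stack <65>
after step 5 (D pop() → 65): stack <>
after step 6 (G pop() → empty): stack <>
after step 7 (H pop() → empty): stack <>
after step 8 (F push(53)): stack <53>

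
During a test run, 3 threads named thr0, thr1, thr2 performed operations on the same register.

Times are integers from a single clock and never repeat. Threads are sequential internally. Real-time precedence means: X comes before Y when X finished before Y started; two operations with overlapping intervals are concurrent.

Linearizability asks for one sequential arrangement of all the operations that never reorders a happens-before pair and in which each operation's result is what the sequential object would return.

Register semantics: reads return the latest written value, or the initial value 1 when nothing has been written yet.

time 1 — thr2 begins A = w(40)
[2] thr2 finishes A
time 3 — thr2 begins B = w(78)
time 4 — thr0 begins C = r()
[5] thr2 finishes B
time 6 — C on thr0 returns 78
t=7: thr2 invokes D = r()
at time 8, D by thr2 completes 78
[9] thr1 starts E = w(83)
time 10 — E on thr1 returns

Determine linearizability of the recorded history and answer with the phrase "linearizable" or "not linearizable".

witness order: A, B, C, D, E
step 1: A w(40) — value 40
step 2: B w(78) — value 78
step 3: C r() → 78 — value 78
step 4: D r() → 78 — value 78
step 5: E w(83) — value 83

linearizable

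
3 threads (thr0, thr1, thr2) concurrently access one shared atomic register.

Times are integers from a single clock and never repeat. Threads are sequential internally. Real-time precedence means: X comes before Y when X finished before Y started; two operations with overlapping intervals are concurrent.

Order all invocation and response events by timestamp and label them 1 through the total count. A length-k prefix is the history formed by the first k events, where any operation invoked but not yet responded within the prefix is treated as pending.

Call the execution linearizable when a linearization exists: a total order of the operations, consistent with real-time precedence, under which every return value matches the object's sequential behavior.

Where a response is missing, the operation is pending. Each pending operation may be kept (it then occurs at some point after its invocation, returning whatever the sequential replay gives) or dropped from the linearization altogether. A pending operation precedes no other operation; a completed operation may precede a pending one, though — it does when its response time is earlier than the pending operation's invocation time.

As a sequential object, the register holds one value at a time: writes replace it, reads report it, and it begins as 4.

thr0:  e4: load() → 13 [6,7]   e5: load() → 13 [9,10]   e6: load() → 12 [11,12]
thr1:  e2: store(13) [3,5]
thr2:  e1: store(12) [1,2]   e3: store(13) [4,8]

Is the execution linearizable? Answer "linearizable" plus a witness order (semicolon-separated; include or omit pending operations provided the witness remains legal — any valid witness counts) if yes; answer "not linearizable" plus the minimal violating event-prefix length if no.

cut after 11 events: linearizable; cut after 12 events (e6 responds, time 12): not linearizable
checked exhaustively: 3 real-time-consistent orders of 6 completed operations, zero legal atomic register replays
for example e1, e2, e3, e4, e5, e6 fails at step 6: e6 load() → 12 is not legal there
for example e1, e2, e4, e3, e5, e6 fails at step 6: e6 load() → 12 is not legal there

not linearizable — minimal violating prefix: 12 events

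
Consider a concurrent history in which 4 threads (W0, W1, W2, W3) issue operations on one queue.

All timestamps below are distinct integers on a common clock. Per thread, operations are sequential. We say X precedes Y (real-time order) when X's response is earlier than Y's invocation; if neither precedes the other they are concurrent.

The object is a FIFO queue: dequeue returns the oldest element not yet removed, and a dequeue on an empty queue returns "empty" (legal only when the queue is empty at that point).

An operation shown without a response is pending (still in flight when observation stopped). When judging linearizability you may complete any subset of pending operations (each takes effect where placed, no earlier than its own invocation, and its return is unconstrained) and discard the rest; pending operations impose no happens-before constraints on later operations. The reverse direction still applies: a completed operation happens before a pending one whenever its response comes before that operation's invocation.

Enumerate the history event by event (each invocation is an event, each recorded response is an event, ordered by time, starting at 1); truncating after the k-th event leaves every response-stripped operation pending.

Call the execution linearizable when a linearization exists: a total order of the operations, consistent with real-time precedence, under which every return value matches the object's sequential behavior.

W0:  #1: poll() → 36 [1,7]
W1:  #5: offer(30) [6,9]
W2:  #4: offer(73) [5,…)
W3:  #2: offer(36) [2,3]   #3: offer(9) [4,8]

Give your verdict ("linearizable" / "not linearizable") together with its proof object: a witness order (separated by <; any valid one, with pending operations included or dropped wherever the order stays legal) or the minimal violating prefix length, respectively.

after step 1 (#2 offer(36)): queue <36>
after step 2 (#1 poll() → 36): queue <>
after step 3 (#3 offer(9)): queue <9>
after step 4 (#4 offer(73) (pending, included)): queue <9,73>
after step 5 (#5 offer(30)): queue <9,73,30>

linearizable — witness: #2 < #1 < #3 < #4 < #5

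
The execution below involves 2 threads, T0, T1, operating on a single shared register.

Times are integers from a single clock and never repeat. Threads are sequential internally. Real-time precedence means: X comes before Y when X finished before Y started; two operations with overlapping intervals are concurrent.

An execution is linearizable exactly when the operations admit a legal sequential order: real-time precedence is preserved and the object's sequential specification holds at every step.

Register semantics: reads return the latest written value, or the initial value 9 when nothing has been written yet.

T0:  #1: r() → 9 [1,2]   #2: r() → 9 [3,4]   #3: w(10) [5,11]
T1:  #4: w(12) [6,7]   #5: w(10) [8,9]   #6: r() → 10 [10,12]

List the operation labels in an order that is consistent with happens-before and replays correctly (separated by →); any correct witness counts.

#1 → #2 → #3 → #4 → #5 → #6

step 1: #1 r() → 9 — value 9
step 2: #2 r() → 9 — value 9
step 3: #3 w(10) — value 10
step 4: #4 w(12) — value 12
step 5: #5 w(10) — value 10
step 6: #6 r() → 10 — value 10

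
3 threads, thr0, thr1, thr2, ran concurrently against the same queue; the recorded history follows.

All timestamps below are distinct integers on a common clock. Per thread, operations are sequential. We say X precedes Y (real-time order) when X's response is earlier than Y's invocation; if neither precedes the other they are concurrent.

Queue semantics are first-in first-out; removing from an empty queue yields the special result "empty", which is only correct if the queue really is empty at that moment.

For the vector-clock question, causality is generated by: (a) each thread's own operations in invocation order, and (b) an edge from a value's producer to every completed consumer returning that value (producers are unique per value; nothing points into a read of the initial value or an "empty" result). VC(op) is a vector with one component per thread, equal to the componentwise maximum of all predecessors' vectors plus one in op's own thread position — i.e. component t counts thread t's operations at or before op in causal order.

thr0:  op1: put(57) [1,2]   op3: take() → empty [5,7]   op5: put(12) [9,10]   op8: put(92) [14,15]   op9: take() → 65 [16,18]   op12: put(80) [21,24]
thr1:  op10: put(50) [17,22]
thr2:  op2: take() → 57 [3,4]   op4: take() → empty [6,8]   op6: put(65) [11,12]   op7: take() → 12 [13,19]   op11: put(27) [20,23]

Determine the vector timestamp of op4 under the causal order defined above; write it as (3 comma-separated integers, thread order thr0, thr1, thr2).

op10 (invocation 17): nothing precedes it; thr1's component alone gives (0, 1, 0)
op1 (invocation 1): nothing precedes it; thr0's component alone gives (1, 0, 0)
op2, invoked 3, takes VC(op1)=(1, 0, 0) under max, adds 1 for thr2 → (1, 0, 1)
op3, invoked 5, takes VC(op1)=(1, 0, 0) under max, adds 1 for thr0 → (2, 0, 0)
op4, invoked 6, takes VC(op2)=(1, 0, 1) under max, adds 1 for thr2 → (1, 0, 2)
op5, invoked 9, takes VC(op3)=(2, 0, 0) under max, adds 1 for thr0 → (3, 0, 0)
op6, invoked 11, takes VC(op4)=(1, 0, 2) under max, adds 1 for thr2 → (1, 0, 3)
op8, invoked 14, takes VC(op5)=(3, 0, 0) under max, adds 1 for thr0 → (4, 0, 0)
op7, invoked 13, takes VC(op5)=(3, 0, 0), VC(op6)=(1, 0, 3) under max, adds 1 for thr2 → (3, 0, 4)
op11, invoked 20, takes VC(op7)=(3, 0, 4) under max, adds 1 for thr2 → (3, 0, 5)
op9, invoked 16, takes VC(op6)=(1, 0, 3), VC(op8)=(4, 0, 0) under max, adds 1 for thr0 → (5, 0, 3)
op12, invoked 21, takes VC(op9)=(5, 0, 3) under max, adds 1 for thr0 → (6, 0, 3)
target: VC(op4) = (1, 0, 2)

(1, 0, 2)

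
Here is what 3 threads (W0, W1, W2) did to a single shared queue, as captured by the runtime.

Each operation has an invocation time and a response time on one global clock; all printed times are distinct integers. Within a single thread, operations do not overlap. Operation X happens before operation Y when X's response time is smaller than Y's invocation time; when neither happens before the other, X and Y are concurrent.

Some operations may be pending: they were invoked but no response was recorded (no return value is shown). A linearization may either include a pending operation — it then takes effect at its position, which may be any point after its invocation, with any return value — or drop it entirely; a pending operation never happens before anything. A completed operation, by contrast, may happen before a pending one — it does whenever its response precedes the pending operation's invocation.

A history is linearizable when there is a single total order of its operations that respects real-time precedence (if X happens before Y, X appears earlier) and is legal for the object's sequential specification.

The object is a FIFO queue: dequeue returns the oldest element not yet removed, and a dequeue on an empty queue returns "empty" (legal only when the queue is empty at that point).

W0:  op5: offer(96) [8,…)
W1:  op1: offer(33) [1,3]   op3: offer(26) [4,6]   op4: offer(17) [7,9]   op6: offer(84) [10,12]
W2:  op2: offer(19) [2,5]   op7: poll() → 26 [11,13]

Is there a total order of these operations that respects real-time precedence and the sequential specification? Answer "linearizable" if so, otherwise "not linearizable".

not linearizable

the violation lands at event 13, op7's response at time 13: events 1..12 linearize, events 1..13 do not
no legal order exists: 6 real-time-consistent candidates over 6 completed queue operations, all rejected
include/drop combinations of the 1 pending operation (op5) were all tried; none helps
sample order op1, op2, op3, op4, op6, op7 (pending dropped) stalls at step 6 — op7 poll() → 26 has no legal effect
sample order op1, op2, op3, op4, op7, op6 (pending dropped) stalls at step 5 — op7 poll() → 26 has no legal effect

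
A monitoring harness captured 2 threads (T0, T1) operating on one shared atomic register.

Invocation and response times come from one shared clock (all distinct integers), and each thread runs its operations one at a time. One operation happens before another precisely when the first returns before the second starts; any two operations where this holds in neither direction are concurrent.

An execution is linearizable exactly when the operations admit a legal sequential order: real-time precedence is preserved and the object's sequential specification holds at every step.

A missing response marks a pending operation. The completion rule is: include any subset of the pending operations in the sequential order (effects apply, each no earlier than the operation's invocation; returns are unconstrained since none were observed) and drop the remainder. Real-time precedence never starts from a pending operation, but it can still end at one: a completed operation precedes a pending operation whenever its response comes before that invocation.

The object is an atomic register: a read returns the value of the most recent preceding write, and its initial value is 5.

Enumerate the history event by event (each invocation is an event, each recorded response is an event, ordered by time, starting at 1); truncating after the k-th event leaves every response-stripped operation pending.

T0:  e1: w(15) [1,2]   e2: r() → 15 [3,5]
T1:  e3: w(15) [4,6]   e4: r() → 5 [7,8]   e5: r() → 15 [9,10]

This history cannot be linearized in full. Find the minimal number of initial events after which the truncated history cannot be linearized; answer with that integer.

8

one valid order for events 1..7 is e1, e2, e3:
1. e1 w(15), leaving value 15
2. e2 r() → 15, leaving value 15
3. e3 w(15), leaving value 15
with event 8 included (e4 responding at time 8), all real-time-consistent orders fail
one such order, e1, e2, e3, e4, breaks at step 4 where e4 r() → 5 is illegal
one such order, e1, e3, e2, e4, breaks at step 4 where e4 r() → 5 is illegal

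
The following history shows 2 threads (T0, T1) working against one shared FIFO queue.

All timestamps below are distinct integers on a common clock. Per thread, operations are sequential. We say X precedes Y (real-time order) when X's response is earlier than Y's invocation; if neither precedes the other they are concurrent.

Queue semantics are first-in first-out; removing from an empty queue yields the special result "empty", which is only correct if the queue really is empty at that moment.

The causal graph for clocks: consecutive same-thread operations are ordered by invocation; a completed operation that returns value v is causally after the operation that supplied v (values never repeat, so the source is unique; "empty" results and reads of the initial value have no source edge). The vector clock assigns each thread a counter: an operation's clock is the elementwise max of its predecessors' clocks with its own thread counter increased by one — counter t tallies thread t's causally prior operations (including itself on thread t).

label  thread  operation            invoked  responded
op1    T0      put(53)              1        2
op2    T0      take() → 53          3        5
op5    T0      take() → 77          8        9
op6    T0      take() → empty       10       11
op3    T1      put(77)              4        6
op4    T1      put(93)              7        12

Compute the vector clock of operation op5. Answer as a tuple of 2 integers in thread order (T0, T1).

(3, 1)

no predecessors for op3 (invoked 4): T1 increments from zero → (0, 1)
no predecessors for op1 (invoked 1): T0 increments from zero → (1, 0)
VC(op4, invoked at 7): max of VC(op3)=(0, 1), then +1 on thread T1 → (0, 2)
VC(op2, invoked at 3): max of VC(op1)=(1, 0), then +1 on thread T0 → (2, 0)
VC(op5, invoked at 8): max of VC(op2)=(2, 0), VC(op3)=(0, 1), then +1 on thread T0 → (3, 1)
VC(op6, invoked at 10): max of VC(op5)=(3, 1), then +1 on thread T0 → (4, 1)
target: VC(op5) = (3, 1)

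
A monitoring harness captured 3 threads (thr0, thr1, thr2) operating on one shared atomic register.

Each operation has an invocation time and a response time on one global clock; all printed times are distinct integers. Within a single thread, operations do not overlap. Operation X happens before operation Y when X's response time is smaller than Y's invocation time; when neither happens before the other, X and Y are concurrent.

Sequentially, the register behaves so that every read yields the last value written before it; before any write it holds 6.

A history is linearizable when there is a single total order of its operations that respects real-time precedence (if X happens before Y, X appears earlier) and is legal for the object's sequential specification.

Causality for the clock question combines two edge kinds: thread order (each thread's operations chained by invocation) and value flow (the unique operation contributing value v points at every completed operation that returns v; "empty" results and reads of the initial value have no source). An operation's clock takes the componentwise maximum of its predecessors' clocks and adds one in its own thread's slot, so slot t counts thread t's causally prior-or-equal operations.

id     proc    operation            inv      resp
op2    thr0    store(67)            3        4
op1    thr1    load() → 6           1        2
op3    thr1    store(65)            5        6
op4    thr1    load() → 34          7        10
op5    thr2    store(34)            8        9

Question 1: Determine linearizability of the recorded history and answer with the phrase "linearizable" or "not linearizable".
a witness: op1, op2, op3, op5, op4
step 1: op1 load() → 6 — value 6
step 2: op2 store(67) — value 67
step 3: op3 store(65) — value 65
step 4: op5 store(34) — value 34
step 5: op4 load() → 34 — value 34

linearizable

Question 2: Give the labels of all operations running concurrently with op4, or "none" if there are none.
op4 spans [7,10]: anything still running between times 7 and 10 counts as concurrent
op1 [1,2]: before
op2 [3,4]: before
op3 [5,6]: before
op5 [8,9]: concurrent

op5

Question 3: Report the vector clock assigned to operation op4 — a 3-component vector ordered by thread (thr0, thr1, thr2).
op5, invoked 8, has no incoming edges; only thr2's bump applies → (0, 0, 1)
op1, invoked 1, has no incoming edges; only thr1's bump applies → (0, 1, 0)
op2, invoked 3, has no incoming edges; only thr0's bump applies → (1, 0, 0)
VC(op3, invoked at 5): max of VC(op1)=(0, 1, 0), then +1 on thread thr1 → (0, 2, 0)
VC(op4, invoked at 7): max of VC(op3)=(0, 2, 0), VC(op5)=(0, 0, 1), then +1 on thread thr1 → (0, 3, 1)
target: VC(op4) = (0, 3, 1)

(0, 3, 1)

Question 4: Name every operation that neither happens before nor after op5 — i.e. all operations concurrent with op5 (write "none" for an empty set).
overlap test against op5 [8,9]: concurrent iff the interval meets 8..9
op1 [1,2]: before
op2 [3,4]: before
op3 [5,6]: before
op4 [7,10]: concurrent

op4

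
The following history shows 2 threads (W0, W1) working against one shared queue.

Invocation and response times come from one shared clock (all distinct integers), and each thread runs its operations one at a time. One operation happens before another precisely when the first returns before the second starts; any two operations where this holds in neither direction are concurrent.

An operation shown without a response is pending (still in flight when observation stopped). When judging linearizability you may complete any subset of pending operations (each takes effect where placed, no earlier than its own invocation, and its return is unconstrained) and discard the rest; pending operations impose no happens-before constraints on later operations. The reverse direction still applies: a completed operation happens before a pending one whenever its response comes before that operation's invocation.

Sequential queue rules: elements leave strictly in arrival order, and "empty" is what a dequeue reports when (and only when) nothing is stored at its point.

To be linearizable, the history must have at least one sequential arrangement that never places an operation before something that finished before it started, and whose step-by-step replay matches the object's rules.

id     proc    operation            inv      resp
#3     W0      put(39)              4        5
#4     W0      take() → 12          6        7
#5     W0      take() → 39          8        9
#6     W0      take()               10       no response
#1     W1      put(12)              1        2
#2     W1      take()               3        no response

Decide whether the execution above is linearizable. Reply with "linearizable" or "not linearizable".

one valid linearization: #1, #3, #4, #5
1. #1 put(12), leaving queue <12>
2. #3 put(39), leaving queue <12,39>
3. #4 take() → 12, leaving queue <39>
4. #5 take() → 39, leaving queue <>

linearizable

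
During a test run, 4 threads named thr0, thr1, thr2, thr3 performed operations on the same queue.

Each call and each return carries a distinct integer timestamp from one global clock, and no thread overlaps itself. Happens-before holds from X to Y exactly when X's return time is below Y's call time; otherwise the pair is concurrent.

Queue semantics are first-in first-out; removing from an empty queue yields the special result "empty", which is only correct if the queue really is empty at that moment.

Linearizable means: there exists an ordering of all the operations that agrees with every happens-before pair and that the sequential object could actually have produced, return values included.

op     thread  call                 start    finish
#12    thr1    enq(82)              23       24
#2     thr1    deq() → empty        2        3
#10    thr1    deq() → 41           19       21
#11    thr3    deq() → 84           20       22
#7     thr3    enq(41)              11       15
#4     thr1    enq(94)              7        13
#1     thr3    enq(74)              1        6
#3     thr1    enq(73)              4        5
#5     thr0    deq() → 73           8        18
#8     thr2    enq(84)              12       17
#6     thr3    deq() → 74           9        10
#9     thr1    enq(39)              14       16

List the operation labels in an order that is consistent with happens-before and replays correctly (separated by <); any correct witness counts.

#2 < #1 < #3 < #6 < #5 < #7 < #8 < #4 < #9 < #10 < #11 < #12

step 1: #2 deq() → empty — queue <>
step 2: #1 enq(74) — queue <74>
step 3: #3 enq(73) — queue <74,73>
step 4: #6 deq() → 74 — queue <73>
step 5: #5 deq() → 73 — queue <>
step 6: #7 enq(41) — queue <41>
step 7: #8 enq(84) — queue <41,84>
step 8: #4 enq(94) — queue <41,84,94>
step 9: #9 enq(39) — queue <41,84,94,39>
step 10: #10 deq() → 41 — queue <84,94,39>
step 11: #11 deq() → 84 — queue <94,39>
step 12: #12 enq(82) — queue <94,39,82>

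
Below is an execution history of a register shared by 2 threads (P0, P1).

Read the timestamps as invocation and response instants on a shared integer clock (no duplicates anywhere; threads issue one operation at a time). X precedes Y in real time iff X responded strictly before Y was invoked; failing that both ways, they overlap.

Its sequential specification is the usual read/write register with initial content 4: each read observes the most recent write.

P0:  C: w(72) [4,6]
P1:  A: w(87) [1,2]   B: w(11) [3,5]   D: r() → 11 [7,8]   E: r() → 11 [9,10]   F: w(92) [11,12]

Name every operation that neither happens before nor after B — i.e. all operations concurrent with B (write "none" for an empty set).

C

B spans [3,5]; an op avoiding the whole window 3..5 is ordered, any other is concurrent
A [1,2]: before
C [4,6]: concurrent
D [7,8]: after
E [9,10]: after
F [11,12]: after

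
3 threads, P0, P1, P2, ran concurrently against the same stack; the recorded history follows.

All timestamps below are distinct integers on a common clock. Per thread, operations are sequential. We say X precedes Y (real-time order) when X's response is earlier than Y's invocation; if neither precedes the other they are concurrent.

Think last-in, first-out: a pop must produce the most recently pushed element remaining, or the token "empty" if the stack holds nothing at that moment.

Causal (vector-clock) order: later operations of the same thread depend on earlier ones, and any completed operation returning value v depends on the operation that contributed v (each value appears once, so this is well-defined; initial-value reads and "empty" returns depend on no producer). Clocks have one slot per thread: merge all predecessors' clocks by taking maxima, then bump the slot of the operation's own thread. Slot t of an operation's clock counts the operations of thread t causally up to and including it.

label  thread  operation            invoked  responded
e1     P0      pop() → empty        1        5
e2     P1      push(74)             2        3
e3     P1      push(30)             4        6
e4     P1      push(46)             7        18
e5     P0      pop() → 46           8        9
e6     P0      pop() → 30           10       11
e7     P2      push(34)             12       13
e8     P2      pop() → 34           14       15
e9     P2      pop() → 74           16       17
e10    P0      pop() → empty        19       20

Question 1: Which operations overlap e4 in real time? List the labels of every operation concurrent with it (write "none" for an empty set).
e5, e6, e7, e8, e9

e4 spans [7,18]; an op avoiding the whole window 7..18 is ordered, any other is concurrent
e1 [1,5]: before
e2 [2,3]: before
e3 [4,6]: before
e5 [8,9]: concurrent
e6 [10,11]: concurrent
e7 [12,13]: concurrent
e8 [14,15]: concurrent
e9 [16,17]: concurrent
e10 [19,20]: after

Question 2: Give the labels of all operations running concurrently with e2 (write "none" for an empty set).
e1

overlap test against e2 [2,3]: concurrent iff the interval meets 2..3
e1 [1,5]: concurrent
e3 [4,6]: after
e4 [7,18]: after
e5 [8,9]: after
e6 [10,11]: after
e7 [12,13]: after
e8 [14,15]: after
e9 [16,17]: after
e10 [19,20]: after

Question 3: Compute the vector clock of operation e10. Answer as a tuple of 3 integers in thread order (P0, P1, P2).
(4, 3, 0)

VC(e7, invoked at 12): no causal predecessors; +1 on P2 → (0, 0, 1)
VC(e2, invoked at 2): no causal predecessors; +1 on P1 → (0, 1, 0)
VC(e1, invoked at 1): no causal predecessors; +1 on P0 → (1, 0, 0)
merge at e8 (invoked 14): VC(e7)=(0, 0, 1), own-thread bump on P2 → (0, 0, 2)
merge at e3 (invoked 4): VC(e2)=(0, 1, 0), own-thread bump on P1 → (0, 2, 0)
merge at e4 (invoked 7): VC(e3)=(0, 2, 0), own-thread bump on P1 → (0, 3, 0)
merge at e9 (invoked 16): VC(e2)=(0, 1, 0), VC(e8)=(0, 0, 2), own-thread bump on P2 → (0, 1, 3)
merge at e5 (invoked 8): VC(e1)=(1, 0, 0), VC(e4)=(0, 3, 0), own-thread bump on P0 → (2, 3, 0)
merge at e6 (invoked 10): VC(e3)=(0, 2, 0), VC(e5)=(2, 3, 0), own-thread bump on P0 → (3, 3, 0)
merge at e10 (invoked 19): VC(e6)=(3, 3, 0), own-thread bump on P0 → (4, 3, 0)
target: VC(e10) = (4, 3, 0)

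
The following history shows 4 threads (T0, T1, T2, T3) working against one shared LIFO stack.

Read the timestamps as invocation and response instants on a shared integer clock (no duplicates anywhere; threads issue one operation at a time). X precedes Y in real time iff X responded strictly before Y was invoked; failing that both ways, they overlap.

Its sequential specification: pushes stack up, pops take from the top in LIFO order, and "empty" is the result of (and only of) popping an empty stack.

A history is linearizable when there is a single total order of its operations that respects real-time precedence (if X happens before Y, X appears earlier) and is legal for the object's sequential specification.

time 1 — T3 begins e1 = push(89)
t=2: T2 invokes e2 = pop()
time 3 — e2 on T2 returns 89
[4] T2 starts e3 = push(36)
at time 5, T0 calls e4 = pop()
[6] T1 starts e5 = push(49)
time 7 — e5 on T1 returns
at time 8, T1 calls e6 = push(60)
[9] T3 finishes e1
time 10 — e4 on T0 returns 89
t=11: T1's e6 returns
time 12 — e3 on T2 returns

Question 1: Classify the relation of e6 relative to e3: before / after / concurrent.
Answer: concurrent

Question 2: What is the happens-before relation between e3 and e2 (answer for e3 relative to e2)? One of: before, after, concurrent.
Answer: after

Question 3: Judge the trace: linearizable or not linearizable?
events 1..9 are fine; event 10 — the response of e4 at time 10 — makes the prefix non-linearizable
8 orders of the 4 completed LIFO stack ops respect real time; none is legal
include/drop combinations of the 2 pending operations (e3, e6) were all tried; none helps
for example e1, e2, e4, e5 (pending dropped) fails at step 3: e4 pop() → 89 is not legal there
for example e1, e2, e5, e4 (pending dropped) fails at step 4: e4 pop() → 89 is not legal there

not linearizable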